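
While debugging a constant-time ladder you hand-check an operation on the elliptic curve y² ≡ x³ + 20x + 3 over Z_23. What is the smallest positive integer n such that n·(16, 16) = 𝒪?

5

2P: tangent at (16, 16): λ = (3·16² + 20)/(2·16) ≡ 6/9. 9⁻¹ ≡ 18 (mod 23), so λ ≡ 6·18 ≡ 16.
  x = λ² - 16 - 16 = 256 - 32 ≡ 17; y = λ·(16 - 17) - 16 ≡ 14. → (17, 14)
3P: (17, 14) + (16, 16). λ = (16 - 14)/(16 - 17) ≡ 2/22 mod 23. 22⁻¹ ≡ 22 (mod 23), so λ ≡ 21.
  x = λ² - 17 - 16 = 441 - 33 ≡ 17; y = λ·(17 - 17) - 14 ≡ 9. → (17, 9)
4P: (17, 9) + (16, 16). λ = (16 - 9)/(16 - 17) ≡ 7/22 mod 23. 22⁻¹ ≡ 22 (mod 23), so λ ≡ 16.
  x = λ² - 17 - 16 = 256 - 33 ≡ 16; y = λ·(17 - 16) - 9 ≡ 7. → (16, 7)
5P: (16, 7) + (16, 16): same x and y₁ ≡ -y₂, so the sum is 𝒪.
5P = 𝒪, so the order is 5.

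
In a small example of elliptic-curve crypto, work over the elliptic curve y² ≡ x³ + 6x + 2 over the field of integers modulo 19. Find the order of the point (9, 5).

5

2P: tangent at (9, 5): λ = (3·9² + 6)/(2·5) ≡ 2/10. 10⁻¹ ≡ 2 (mod 19), so λ ≡ 2·2 ≡ 4.
  x = λ² - 9 - 9 = 16 - 18 ≡ 17; y = λ·(9 - 17) - 5 ≡ 1. → (17, 1)
3P: (17, 1) + (9, 5). λ = (5 - 1)/(9 - 17) ≡ 4/11 mod 19. 11⁻¹ ≡ 7 (mod 19), so λ ≡ 9.
  x = λ² - 17 - 9 = 81 - 26 ≡ 17; y = λ·(17 - 17) - 1 ≡ 18. → (17, 18)
4P: (17, 18) + (9, 5). λ = (5 - 18)/(9 - 17) ≡ 6/11 mod 19. 11⁻¹ ≡ 7 (mod 19) since 11·7 = 77 ≡ 1, so λ ≡ 4.
  x = λ² - 17 - 9 = 16 - 26 ≡ 9; y = λ·(17 - 9) - 18 ≡ 14. → (9, 14)
5P: (9, 14) + (9, 5): same x and y₁ ≡ -y₂, so the sum is the point at infinity.
5P = the point at infinity, so the order is 5.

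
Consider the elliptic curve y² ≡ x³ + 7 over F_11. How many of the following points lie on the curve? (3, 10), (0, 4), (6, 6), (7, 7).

(3, 10): 10² ≡ 1, rhs ≡ 1 → on.
(0, 4): 4² ≡ 5, rhs ≡ 7 → off.
(6, 6): 6² ≡ 3, rhs ≡ 3 → on.
(7, 7): 7² ≡ 5, rhs ≡ 9 → off.

2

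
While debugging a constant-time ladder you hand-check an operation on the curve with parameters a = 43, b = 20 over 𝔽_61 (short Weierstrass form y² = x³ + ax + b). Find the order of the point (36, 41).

2P: tangent at (36, 41): λ = (3·36² + 43)/(2·41) ≡ 27/21. 21⁻¹ ≡ 32 (mod 61) since 21·32 = 672 ≡ 1, so λ ≡ 27·32 ≡ 10.
  x = λ² - 36 - 36 = 100 - 72 ≡ 28; y = λ·(36 - 28) - 41 ≡ 39. → (28, 39)
3P: (28, 39) + (36, 41). λ = (41 - 39)/(36 - 28) ≡ 2/8 mod 61. 8⁻¹ ≡ 23 (mod 61) since 8·23 = 184 ≡ 1, so λ ≡ 46.
  x = λ² - 28 - 36 = 2116 - 64 ≡ 39; y = λ·(28 - 39) - 39 ≡ 4. → (39, 4)
4P: (39, 4) + (36, 41). λ = (41 - 4)/(36 - 39) ≡ 37/58 mod 61. 58⁻¹ ≡ 20 (mod 61) since 58·20 = 1160 ≡ 1, so λ ≡ 8.
  x = λ² - 39 - 36 = 64 - 75 ≡ 50; y = λ·(39 - 50) - 4 ≡ 30. → (50, 30)
5P: (50, 30) + (36, 41). λ = (41 - 30)/(36 - 50) ≡ 11/47 mod 61. 47⁻¹ ≡ 13 (mod 61) since 47·13 = 611 ≡ 1, so λ ≡ 21.
  x = λ² - 50 - 36 = 441 - 86 ≡ 50; y = λ·(50 - 50) - 30 ≡ 31. → (50, 31)
6P: (50, 31) + (36, 41). λ = (41 - 31)/(36 - 50) ≡ 10/47 mod 61. 47⁻¹ ≡ 13 (mod 61) since 47·13 = 611 ≡ 1, so λ ≡ 8.
  x = λ² - 50 - 36 = 64 - 86 ≡ 39; y = λ·(50 - 39) - 31 ≡ 57. → (39, 57)
7P: (39, 57) + (36, 41). λ = (41 - 57)/(36 - 39) ≡ 45/58 mod 61. 58⁻¹ ≡ 20 (mod 61), so λ ≡ 46.
  x = λ² - 39 - 36 = 2116 - 75 ≡ 28; y = λ·(39 - 28) - 57 ≡ 22. → (28, 22)
8P: (28, 22) + (36, 41). λ = (41 - 22)/(36 - 28) ≡ 19/8 mod 61. 8⁻¹ ≡ 23 (mod 61), so λ ≡ 10.
  x = λ² - 28 - 36 = 100 - 64 ≡ 36; y = λ·(28 - 36) - 22 ≡ 20. → (36, 20)
9P: (36, 20) + (36, 41): same x and y₁ ≡ -y₂, so the sum is 𝒪.
9P = 𝒪, so the order is 9.

9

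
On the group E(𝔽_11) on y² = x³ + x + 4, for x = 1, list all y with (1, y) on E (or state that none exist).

x³ + 1x + 4 = 6 ≡ 6 (mod 11).
6 is a non-residue mod 11; no y exists.

none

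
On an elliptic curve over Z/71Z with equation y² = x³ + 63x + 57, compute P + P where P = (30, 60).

tangent at (30, 60): λ = (3·30² + 63)/(2·60) ≡ 65/49. 49⁻¹ ≡ 29 (mod 71), so λ ≡ 65·29 ≡ 39.
  x = λ² - 30 - 30 = 1521 - 60 ≡ 41; y = λ·(30 - 41) - 60 ≡ 8. → (41, 8)

(41, 8)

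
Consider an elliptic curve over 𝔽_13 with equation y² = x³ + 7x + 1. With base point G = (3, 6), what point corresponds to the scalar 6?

(8, 6)

Repeated addition: build up to 6G.
2G: tangent at (3, 6): λ = (3·3² + 7)/(2·6) ≡ 8/12. 12⁻¹ ≡ 12 (mod 13), so λ ≡ 8·12 ≡ 5.
  x = λ² - 3 - 3 = 25 - 6 ≡ 6; y = λ·(3 - 6) - 6 ≡ 5. → (6, 5)
3G: (6, 5) + (3, 6). λ = (6 - 5)/(3 - 6) ≡ 1/10 mod 13. 10⁻¹ ≡ 4 (mod 13) since 10·4 = 40 ≡ 1, so λ ≡ 4.
  x = λ² - 6 - 3 = 16 - 9 ≡ 7; y = λ·(6 - 7) - 5 ≡ 4. → (7, 4)
4G: (7, 4) + (3, 6). λ = (6 - 4)/(3 - 7) ≡ 2/9 mod 13. 9⁻¹ ≡ 3 (mod 13), so λ ≡ 6.
  x = λ² - 7 - 3 = 36 - 10 ≡ 0; y = λ·(7 - 0) - 4 ≡ 12. → (0, 12)
5G: (0, 12) + (3, 6). λ = (6 - 12)/(3 - 0) ≡ 7/3 mod 13. 3⁻¹ ≡ 9 (mod 13), so λ ≡ 11.
  x = λ² - 0 - 3 = 121 - 3 ≡ 1; y = λ·(0 - 1) - 12 ≡ 3. → (1, 3)
6G: (1, 3) + (3, 6). λ = (6 - 3)/(3 - 1) ≡ 3/2 mod 13. 2⁻¹ ≡ 7 (mod 13) since 2·7 = 14 ≡ 1, so λ ≡ 8.
  x = λ² - 1 - 3 = 64 - 4 ≡ 8; y = λ·(1 - 8) - 3 ≡ 6. → (8, 6)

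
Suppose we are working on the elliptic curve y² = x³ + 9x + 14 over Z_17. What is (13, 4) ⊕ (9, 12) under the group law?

(16, 2)

(13, 4) + (9, 12). λ = (12 - 4)/(9 - 13) ≡ 8/13 mod 17. 13⁻¹ ≡ 4 (mod 17), so λ ≡ 15.
  x = λ² - 13 - 9 = 225 - 22 ≡ 16; y = λ·(13 - 16) - 4 ≡ 2. → (16, 2)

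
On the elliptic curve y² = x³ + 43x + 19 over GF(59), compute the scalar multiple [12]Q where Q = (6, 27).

(46, 6)

Repeated addition: build up to 12Q.
2Q: tangent at (6, 27): λ = (3·6² + 43)/(2·27) ≡ 33/54. 54⁻¹ ≡ 47 (mod 59), so λ ≡ 33·47 ≡ 17.
  x = λ² - 6 - 6 = 289 - 12 ≡ 41; y = λ·(6 - 41) - 27 ≡ 27. → (41, 27)
3Q: (41, 27) + (6, 27). λ = (27 - 27)/(6 - 41) ≡ 0/24 mod 59. 24⁻¹ ≡ 32 (mod 59), so λ ≡ 0.
  x = λ² - 41 - 6 = 0 - 47 ≡ 12; y = λ·(41 - 12) - 27 ≡ 32. → (12, 32)
4Q: (12, 32) + (6, 27). λ = (27 - 32)/(6 - 12) ≡ 54/53 mod 59. 53⁻¹ ≡ 49 (mod 59) since 53·49 = 2597 ≡ 1, so λ ≡ 50.
  x = λ² - 12 - 6 = 2500 - 18 ≡ 4; y = λ·(12 - 4) - 32 ≡ 14. → (4, 14)
5Q: (4, 14) + (6, 27). λ = (27 - 14)/(6 - 4) ≡ 13/2 mod 59. 2⁻¹ ≡ 30 (mod 59) since 2·30 = 60 ≡ 1, so λ ≡ 36.
  x = λ² - 4 - 6 = 1296 - 10 ≡ 47; y = λ·(4 - 47) - 14 ≡ 31. → (47, 31)
6Q: (47, 31) + (6, 27). λ = (27 - 31)/(6 - 47) ≡ 55/18 mod 59. 18⁻¹ ≡ 23 (mod 59), so λ ≡ 26.
  x = λ² - 47 - 6 = 676 - 53 ≡ 33; y = λ·(47 - 33) - 31 ≡ 38. → (33, 38)
7Q: (33, 38) + (6, 27). λ = (27 - 38)/(6 - 33) ≡ 48/32 mod 59. 32⁻¹ ≡ 24 (mod 59) since 32·24 = 768 ≡ 1, so λ ≡ 31.
  x = λ² - 33 - 6 = 961 - 39 ≡ 37; y = λ·(33 - 37) - 38 ≡ 15. → (37, 15)
8Q: (37, 15) + (6, 27). λ = (27 - 15)/(6 - 37) ≡ 12/28 mod 59. 28⁻¹ ≡ 19 (mod 59) since 28·19 = 532 ≡ 1, so λ ≡ 51.
  x = λ² - 37 - 6 = 2601 - 43 ≡ 21; y = λ·(37 - 21) - 15 ≡ 34. → (21, 34)
9Q: (21, 34) + (6, 27). λ = (27 - 34)/(6 - 21) ≡ 52/44 mod 59. 44⁻¹ ≡ 55 (mod 59), so λ ≡ 28.
  x = λ² - 21 - 6 = 784 - 27 ≡ 49; y = λ·(21 - 49) - 34 ≡ 8. → (49, 8)
10Q: (49, 8) + (6, 27). λ = (27 - 8)/(6 - 49) ≡ 19/16 mod 59. 16⁻¹ ≡ 48 (mod 59) since 16·48 = 768 ≡ 1, so λ ≡ 27.
  x = λ² - 49 - 6 = 729 - 55 ≡ 25; y = λ·(49 - 25) - 8 ≡ 50. → (25, 50)
11Q: (25, 50) + (6, 27). λ = (27 - 50)/(6 - 25) ≡ 36/40 mod 59. 40⁻¹ ≡ 31 (mod 59), so λ ≡ 54.
  x = λ² - 25 - 6 = 2916 - 31 ≡ 53; y = λ·(25 - 53) - 50 ≡ 31. → (53, 31)
12Q: (53, 31) + (6, 27). λ = (27 - 31)/(6 - 53) ≡ 55/12 mod 59. 12⁻¹ ≡ 5 (mod 59) since 12·5 = 60 ≡ 1, so λ ≡ 39.
  x = λ² - 53 - 6 = 1521 - 59 ≡ 46; y = λ·(53 - 46) - 31 ≡ 6. → (46, 6)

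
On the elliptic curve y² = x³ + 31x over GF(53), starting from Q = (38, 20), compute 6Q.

Double-and-add on 6 = (110)₂. Start with Q = (38, 20) for the leading 1-bit.
double: tangent at (38, 20): λ = (3·38² + 31)/(2·20) ≡ 17/40. 40⁻¹ ≡ 4 (mod 53), so λ ≡ 17·4 ≡ 15.
  x = λ² - 38 - 38 = 225 - 76 ≡ 43; y = λ·(38 - 43) - 20 ≡ 11. → (43, 11)
add Q: (43, 11) + (38, 20). λ = (20 - 11)/(38 - 43) ≡ 9/48 mod 53. 48⁻¹ ≡ 21 (mod 53), so λ ≡ 30.
  x = λ² - 43 - 38 = 900 - 81 ≡ 24; y = λ·(43 - 24) - 11 ≡ 29. → (24, 29)
double: tangent at (24, 29): λ = (3·24² + 31)/(2·29) ≡ 10/5. 5⁻¹ ≡ 32 (mod 53), so λ ≡ 10·32 ≡ 2.
  x = λ² - 24 - 24 = 4 - 48 ≡ 9; y = λ·(24 - 9) - 29 ≡ 1. → (9, 1)

(9, 1)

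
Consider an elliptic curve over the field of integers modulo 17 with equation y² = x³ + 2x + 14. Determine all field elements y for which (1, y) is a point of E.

x³ + 2x + 14 = 17 ≡ 0 (mod 17).
Only y = 0 satisfies y² ≡ 0.

0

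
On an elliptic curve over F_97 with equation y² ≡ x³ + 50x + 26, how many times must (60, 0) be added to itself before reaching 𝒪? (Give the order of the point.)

2

2P: (60, 0) + (60, 0): same x and y₁ ≡ -y₂, so the sum is 𝒪.
2P = 𝒪, so the order is 2.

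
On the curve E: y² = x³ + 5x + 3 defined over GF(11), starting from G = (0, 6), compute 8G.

Repeated addition: build up to 8G.
2G: tangent at (0, 6): λ = (3·0² + 5)/(2·6) ≡ 5/1. 1⁻¹ ≡ 1 (mod 11), so λ ≡ 5·1 ≡ 5.
  x = λ² - 0 - 0 = 25 - 0 ≡ 3; y = λ·(0 - 3) - 6 ≡ 1. → (3, 1)
3G: (3, 1) + (0, 6). λ = (6 - 1)/(0 - 3) ≡ 5/8 mod 11. 8⁻¹ ≡ 7 (mod 11), so λ ≡ 2.
  x = λ² - 3 - 0 = 4 - 3 ≡ 1; y = λ·(3 - 1) - 1 ≡ 3. → (1, 3)
4G: (1, 3) + (0, 6). λ = (6 - 3)/(0 - 1) ≡ 3/10 mod 11. 10⁻¹ ≡ 10 (mod 11) since 10·10 = 100 ≡ 1, so λ ≡ 8.
  x = λ² - 1 - 0 = 64 - 1 ≡ 8; y = λ·(1 - 8) - 3 ≡ 7. → (8, 7)
5G: (8, 7) + (0, 6). λ = (6 - 7)/(0 - 8) ≡ 10/3 mod 11. 3⁻¹ ≡ 4 (mod 11) since 3·4 = 12 ≡ 1, so λ ≡ 7.
  x = λ² - 8 - 0 = 49 - 8 ≡ 8; y = λ·(8 - 8) - 7 ≡ 4. → (8, 4)
6G: (8, 4) + (0, 6). λ = (6 - 4)/(0 - 8) ≡ 2/3 mod 11. 3⁻¹ ≡ 4 (mod 11), so λ ≡ 8.
  x = λ² - 8 - 0 = 64 - 8 ≡ 1; y = λ·(8 - 1) - 4 ≡ 8. → (1, 8)
7G: (1, 8) + (0, 6). λ = (6 - 8)/(0 - 1) ≡ 9/10 mod 11. 10⁻¹ ≡ 10 (mod 11), so λ ≡ 2.
  x = λ² - 1 - 0 = 4 - 1 ≡ 3; y = λ·(1 - 3) - 8 ≡ 10. → (3, 10)
8G: (3, 10) + (0, 6). λ = (6 - 10)/(0 - 3) ≡ 7/8 mod 11. 8⁻¹ ≡ 7 (mod 11), so λ ≡ 5.
  x = λ² - 3 - 0 = 25 - 3 ≡ 0; y = λ·(3 - 0) - 10 ≡ 5. → (0, 5)

(0, 5)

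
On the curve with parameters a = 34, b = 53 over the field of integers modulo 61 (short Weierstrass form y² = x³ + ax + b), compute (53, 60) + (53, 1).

O

The two points share x = 53 and their y-coordinates satisfy 60 + 1 ≡ 0 (mod 61), so they are inverses. Their sum is O.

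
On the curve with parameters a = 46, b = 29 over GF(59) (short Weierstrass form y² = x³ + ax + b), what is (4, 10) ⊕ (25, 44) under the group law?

(46, 40)

(4, 10) + (25, 44). λ = (44 - 10)/(25 - 4) ≡ 34/21 mod 59. 21⁻¹ ≡ 45 (mod 59) since 21·45 = 945 ≡ 1, so λ ≡ 55.
  x = λ² - 4 - 25 = 3025 - 29 ≡ 46; y = λ·(4 - 46) - 10 ≡ 40. → (46, 40)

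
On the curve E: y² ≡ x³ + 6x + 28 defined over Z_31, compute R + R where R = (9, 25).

(27, 23)

tangent at (9, 25): λ = (3·9² + 6)/(2·25) ≡ 1/19. 19⁻¹ ≡ 18 (mod 31) since 19·18 = 342 ≡ 1, so λ ≡ 1·18 ≡ 18.
  x = λ² - 9 - 9 = 324 - 18 ≡ 27; y = λ·(9 - 27) - 25 ≡ 23. → (27, 23)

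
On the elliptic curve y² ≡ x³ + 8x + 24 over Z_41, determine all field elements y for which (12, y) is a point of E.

none

x³ + 8x + 24 = 1848 ≡ 3 (mod 41).
3 is a non-residue mod 41; no y exists.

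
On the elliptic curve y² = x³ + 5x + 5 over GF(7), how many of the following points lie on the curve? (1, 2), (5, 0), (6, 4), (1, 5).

2

(1, 2): 2² ≡ 4, rhs ≡ 4 → on.
(5, 0): 0² ≡ 0, rhs ≡ 1 → off.
(6, 4): 4² ≡ 2, rhs ≡ 6 → off.
(1, 5): 5² ≡ 4, rhs ≡ 4 → on.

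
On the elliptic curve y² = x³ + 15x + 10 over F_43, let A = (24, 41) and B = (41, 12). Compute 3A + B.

(35, 18)

First 3A:
Repeated addition: build up to 3A.
2A: tangent at (24, 41): λ = (3·24² + 15)/(2·41) ≡ 23/39. 39⁻¹ ≡ 32 (mod 43) since 39·32 = 1248 ≡ 1, so λ ≡ 23·32 ≡ 5.
  x = λ² - 24 - 24 = 25 - 48 ≡ 20; y = λ·(24 - 20) - 41 ≡ 22. → (20, 22)
3A: (20, 22) + (24, 41). λ = (41 - 22)/(24 - 20) ≡ 19/4 mod 43. 4⁻¹ ≡ 11 (mod 43), so λ ≡ 37.
  x = λ² - 20 - 24 = 1369 - 44 ≡ 35; y = λ·(20 - 35) - 22 ≡ 25. → (35, 25)
3A = (35, 25).
Finally 3A + B:
(35, 25) + (41, 12). λ = (12 - 25)/(41 - 35) ≡ 30/6 mod 43. 6⁻¹ ≡ 36 (mod 43) since 6·36 = 216 ≡ 1, so λ ≡ 5.
  x = λ² - 35 - 41 = 25 - 76 ≡ 35; y = λ·(35 - 35) - 25 ≡ 18. → (35, 18)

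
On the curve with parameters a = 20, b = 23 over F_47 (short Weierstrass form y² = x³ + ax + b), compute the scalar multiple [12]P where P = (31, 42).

Double-and-add on 12 = (1100)₂. Start with P = (31, 42) for the leading 1-bit.
double: tangent at (31, 42): λ = (3·31² + 20)/(2·42) ≡ 36/37. 37⁻¹ ≡ 14 (mod 47) since 37·14 = 518 ≡ 1, so λ ≡ 36·14 ≡ 34.
  x = λ² - 31 - 31 = 1156 - 62 ≡ 13; y = λ·(31 - 13) - 42 ≡ 6. → (13, 6)
add P: (13, 6) + (31, 42). λ = (42 - 6)/(31 - 13) ≡ 36/18 mod 47. 18⁻¹ ≡ 34 (mod 47), so λ ≡ 2.
  x = λ² - 13 - 31 = 4 - 44 ≡ 7; y = λ·(13 - 7) - 6 ≡ 6. → (7, 6)
double: tangent at (7, 6): λ = (3·7² + 20)/(2·6) ≡ 26/12. 12⁻¹ ≡ 4 (mod 47) since 12·4 = 48 ≡ 1, so λ ≡ 26·4 ≡ 10.
  x = λ² - 7 - 7 = 100 - 14 ≡ 39; y = λ·(7 - 39) - 6 ≡ 3. → (39, 3)
double: tangent at (39, 3): λ = (3·39² + 20)/(2·3) ≡ 24/6. 6⁻¹ ≡ 8 (mod 47), so λ ≡ 24·8 ≡ 4.
  x = λ² - 39 - 39 = 16 - 78 ≡ 32; y = λ·(39 - 32) - 3 ≡ 25. → (32, 25)

(32, 25)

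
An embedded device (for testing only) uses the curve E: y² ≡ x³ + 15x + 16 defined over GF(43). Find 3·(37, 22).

(5, 42)

Write P = (37, 22).
Repeated addition: build up to 3P.
2P: tangent at (37, 22): λ = (3·37² + 15)/(2·22) ≡ 37/1. 1⁻¹ ≡ 1 (mod 43) since 1·1 = 1 ≡ 1, so λ ≡ 37·1 ≡ 37.
  x = λ² - 37 - 37 = 1369 - 74 ≡ 5; y = λ·(37 - 5) - 22 ≡ 1. → (5, 1)
3P: (5, 1) + (37, 22). λ = (22 - 1)/(37 - 5) ≡ 21/32 mod 43. 32⁻¹ ≡ 39 (mod 43), so λ ≡ 2.
  x = λ² - 5 - 37 = 4 - 42 ≡ 5; y = λ·(5 - 5) - 1 ≡ 42. → (5, 42)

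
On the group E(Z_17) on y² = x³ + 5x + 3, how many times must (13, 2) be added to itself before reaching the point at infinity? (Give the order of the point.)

7

2P: tangent at (13, 2): λ = (3·13² + 5)/(2·2) ≡ 2/4. 4⁻¹ ≡ 13 (mod 17) since 4·13 = 52 ≡ 1, so λ ≡ 2·13 ≡ 9.
  x = λ² - 13 - 13 = 81 - 26 ≡ 4; y = λ·(13 - 4) - 2 ≡ 11. → (4, 11)
3P: (4, 11) + (13, 2). λ = (2 - 11)/(13 - 4) ≡ 8/9 mod 17. 9⁻¹ ≡ 2 (mod 17), so λ ≡ 16.
  x = λ² - 4 - 13 = 256 - 17 ≡ 1; y = λ·(4 - 1) - 11 ≡ 3. → (1, 3)
4P: (1, 3) + (13, 2). λ = (2 - 3)/(13 - 1) ≡ 16/12 mod 17. 12⁻¹ ≡ 10 (mod 17) since 12·10 = 120 ≡ 1, so λ ≡ 7.
  x = λ² - 1 - 13 = 49 - 14 ≡ 1; y = λ·(1 - 1) - 3 ≡ 14. → (1, 14)
5P: (1, 14) + (13, 2). λ = (2 - 14)/(13 - 1) ≡ 5/12 mod 17. 12⁻¹ ≡ 10 (mod 17) since 12·10 = 120 ≡ 1, so λ ≡ 16.
  x = λ² - 1 - 13 = 256 - 14 ≡ 4; y = λ·(1 - 4) - 14 ≡ 6. → (4, 6)
6P: (4, 6) + (13, 2). λ = (2 - 6)/(13 - 4) ≡ 13/9 mod 17. 9⁻¹ ≡ 2 (mod 17), so λ ≡ 9.
  x = λ² - 4 - 13 = 81 - 17 ≡ 13; y = λ·(4 - 13) - 6 ≡ 15. → (13, 15)
7P: (13, 15) + (13, 2): same x and y₁ ≡ -y₂, so the sum is the point at infinity.
7P = the point at infinity, so the order is 7.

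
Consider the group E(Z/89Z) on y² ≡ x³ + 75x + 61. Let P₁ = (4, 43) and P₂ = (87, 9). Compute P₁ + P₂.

(4, 43) + (87, 9). λ = (9 - 43)/(87 - 4) ≡ 55/83 mod 89. 83⁻¹ ≡ 74 (mod 89), so λ ≡ 65.
  x = λ² - 4 - 87 = 4225 - 91 ≡ 40; y = λ·(4 - 40) - 43 ≡ 20. → (40, 20)

(40, 20)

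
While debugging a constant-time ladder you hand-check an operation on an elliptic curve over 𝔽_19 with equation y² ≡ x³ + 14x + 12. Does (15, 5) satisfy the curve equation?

yes

y² = 5² ≡ 6; x³ + 14x + 12 = 3597 ≡ 6 (mod 19). 6 = 6.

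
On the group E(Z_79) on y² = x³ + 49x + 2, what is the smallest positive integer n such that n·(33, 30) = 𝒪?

2P: tangent at (33, 30): λ = (3·33² + 49)/(2·30) ≡ 77/60. 60⁻¹ ≡ 54 (mod 79) since 60·54 = 3240 ≡ 1, so λ ≡ 77·54 ≡ 50.
  x = λ² - 33 - 33 = 2500 - 66 ≡ 64; y = λ·(33 - 64) - 30 ≡ 0. → (64, 0)
3P: (64, 0) + (33, 30). λ = (30 - 0)/(33 - 64) ≡ 30/48 mod 79. 48⁻¹ ≡ 28 (mod 79), so λ ≡ 50.
  x = λ² - 64 - 33 = 2500 - 97 ≡ 33; y = λ·(64 - 33) - 0 ≡ 49. → (33, 49)
4P: (33, 49) + (33, 30): same x and y₁ ≡ -y₂, so the sum is 𝒪.
4P = 𝒪, so the order is 4.

4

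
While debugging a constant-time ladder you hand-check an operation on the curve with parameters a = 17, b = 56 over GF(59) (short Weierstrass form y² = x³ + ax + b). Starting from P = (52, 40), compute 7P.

(21, 36)

Repeated addition: build up to 7P.
2P: tangent at (52, 40): λ = (3·52² + 17)/(2·40) ≡ 46/21. 21⁻¹ ≡ 45 (mod 59), so λ ≡ 46·45 ≡ 5.
  x = λ² - 52 - 52 = 25 - 104 ≡ 39; y = λ·(52 - 39) - 40 ≡ 25. → (39, 25)
3P: (39, 25) + (52, 40). λ = (40 - 25)/(52 - 39) ≡ 15/13 mod 59. 13⁻¹ ≡ 50 (mod 59), so λ ≡ 42.
  x = λ² - 39 - 52 = 1764 - 91 ≡ 21; y = λ·(39 - 21) - 25 ≡ 23. → (21, 23)
4P: (21, 23) + (52, 40). λ = (40 - 23)/(52 - 21) ≡ 17/31 mod 59. 31⁻¹ ≡ 40 (mod 59) since 31·40 = 1240 ≡ 1, so λ ≡ 31.
  x = λ² - 21 - 52 = 961 - 73 ≡ 3; y = λ·(21 - 3) - 23 ≡ 4. → (3, 4)
5P: (3, 4) + (52, 40). λ = (40 - 4)/(52 - 3) ≡ 36/49 mod 59. 49⁻¹ ≡ 53 (mod 59) since 49·53 = 2597 ≡ 1, so λ ≡ 20.
  x = λ² - 3 - 52 = 400 - 55 ≡ 50; y = λ·(3 - 50) - 4 ≡ 0. → (50, 0)
6P: (50, 0) + (52, 40). λ = (40 - 0)/(52 - 50) ≡ 40/2 mod 59. 2⁻¹ ≡ 30 (mod 59), so λ ≡ 20.
  x = λ² - 50 - 52 = 400 - 102 ≡ 3; y = λ·(50 - 3) - 0 ≡ 55. → (3, 55)
7P: (3, 55) + (52, 40). λ = (40 - 55)/(52 - 3) ≡ 44/49 mod 59. 49⁻¹ ≡ 53 (mod 59) since 49·53 = 2597 ≡ 1, so λ ≡ 31.
  x = λ² - 3 - 52 = 961 - 55 ≡ 21; y = λ·(3 - 21) - 55 ≡ 36. → (21, 36)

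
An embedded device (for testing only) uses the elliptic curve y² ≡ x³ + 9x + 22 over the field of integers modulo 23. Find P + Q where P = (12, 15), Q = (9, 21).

(6, 19)

(12, 15) + (9, 21). λ = (21 - 15)/(9 - 12) ≡ 6/20 mod 23. 20⁻¹ ≡ 15 (mod 23) since 20·15 = 300 ≡ 1, so λ ≡ 21.
  x = λ² - 12 - 9 = 441 - 21 ≡ 6; y = λ·(12 - 6) - 15 ≡ 19. → (6, 19)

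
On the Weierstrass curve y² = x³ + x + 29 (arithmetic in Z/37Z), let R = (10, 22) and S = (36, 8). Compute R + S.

(10, 22) + (36, 8). λ = (8 - 22)/(36 - 10) ≡ 23/26 mod 37. 26⁻¹ ≡ 10 (mod 37), so λ ≡ 8.
  x = λ² - 10 - 36 = 64 - 46 ≡ 18; y = λ·(10 - 18) - 22 ≡ 25. → (18, 25)

(18, 25)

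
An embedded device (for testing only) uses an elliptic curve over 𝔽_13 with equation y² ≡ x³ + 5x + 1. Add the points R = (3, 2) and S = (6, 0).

(3, 2) + (6, 0). λ = (0 - 2)/(6 - 3) ≡ 11/3 mod 13. 3⁻¹ ≡ 9 (mod 13) since 3·9 = 27 ≡ 1, so λ ≡ 8.
  x = λ² - 3 - 6 = 64 - 9 ≡ 3; y = λ·(3 - 3) - 2 ≡ 11. → (3, 11)

(3, 11)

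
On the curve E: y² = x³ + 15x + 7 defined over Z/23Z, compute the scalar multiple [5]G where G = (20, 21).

(12, 12)

Repeated addition: build up to 5G.
2G: tangent at (20, 21): λ = (3·20² + 15)/(2·21) ≡ 19/19. 19⁻¹ ≡ 17 (mod 23), so λ ≡ 19·17 ≡ 1.
  x = λ² - 20 - 20 = 1 - 40 ≡ 7; y = λ·(20 - 7) - 21 ≡ 15. → (7, 15)
3G: (7, 15) + (20, 21). λ = (21 - 15)/(20 - 7) ≡ 6/13 mod 23. 13⁻¹ ≡ 16 (mod 23), so λ ≡ 4.
  x = λ² - 7 - 20 = 16 - 27 ≡ 12; y = λ·(7 - 12) - 15 ≡ 11. → (12, 11)
4G: (12, 11) + (20, 21). λ = (21 - 11)/(20 - 12) ≡ 10/8 mod 23. 8⁻¹ ≡ 3 (mod 23), so λ ≡ 7.
  x = λ² - 12 - 20 = 49 - 32 ≡ 17; y = λ·(12 - 17) - 11 ≡ 0. → (17, 0)
5G: (17, 0) + (20, 21). λ = (21 - 0)/(20 - 17) ≡ 21/3 mod 23. 3⁻¹ ≡ 8 (mod 23) since 3·8 = 24 ≡ 1, so λ ≡ 7.
  x = λ² - 17 - 20 = 49 - 37 ≡ 12; y = λ·(17 - 12) - 0 ≡ 12. → (12, 12)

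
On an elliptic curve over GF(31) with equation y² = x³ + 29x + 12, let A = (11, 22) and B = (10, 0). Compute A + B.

(11, 22) + (10, 0). λ = (0 - 22)/(10 - 11) ≡ 9/30 mod 31. 30⁻¹ ≡ 30 (mod 31) since 30·30 = 900 ≡ 1, so λ ≡ 22.
  x = λ² - 11 - 10 = 484 - 21 ≡ 29; y = λ·(11 - 29) - 22 ≡ 16. → (29, 16)

(29, 16)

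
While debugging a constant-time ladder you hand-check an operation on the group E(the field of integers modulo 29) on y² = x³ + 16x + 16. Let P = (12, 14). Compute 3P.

Repeated addition: build up to 3P.
2P: tangent at (12, 14): λ = (3·12² + 16)/(2·14) ≡ 13/28. 28⁻¹ ≡ 28 (mod 29) since 28·28 = 784 ≡ 1, so λ ≡ 13·28 ≡ 16.
  x = λ² - 12 - 12 = 256 - 24 ≡ 0; y = λ·(12 - 0) - 14 ≡ 4. → (0, 4)
3P: (0, 4) + (12, 14). λ = (14 - 4)/(12 - 0) ≡ 10/12 mod 29. 12⁻¹ ≡ 17 (mod 29) since 12·17 = 204 ≡ 1, so λ ≡ 25.
  x = λ² - 0 - 12 = 625 - 12 ≡ 4; y = λ·(0 - 4) - 4 ≡ 12. → (4, 12)

(4, 12)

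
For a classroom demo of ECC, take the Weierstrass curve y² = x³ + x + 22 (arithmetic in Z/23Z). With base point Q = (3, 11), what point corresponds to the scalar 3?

Repeated addition: build up to 3Q.
2Q: tangent at (3, 11): λ = (3·3² + 1)/(2·11) ≡ 5/22. 22⁻¹ ≡ 22 (mod 23), so λ ≡ 5·22 ≡ 18.
  x = λ² - 3 - 3 = 324 - 6 ≡ 19; y = λ·(3 - 19) - 11 ≡ 0. → (19, 0)
3Q: (19, 0) + (3, 11). λ = (11 - 0)/(3 - 19) ≡ 11/7 mod 23. 7⁻¹ ≡ 10 (mod 23) since 7·10 = 70 ≡ 1, so λ ≡ 18.
  x = λ² - 19 - 3 = 324 - 22 ≡ 3; y = λ·(19 - 3) - 0 ≡ 12. → (3, 12)

(3, 12)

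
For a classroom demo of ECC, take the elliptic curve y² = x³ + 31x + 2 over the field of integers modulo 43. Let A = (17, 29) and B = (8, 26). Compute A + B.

(17, 29) + (8, 26). λ = (26 - 29)/(8 - 17) ≡ 40/34 mod 43. 34⁻¹ ≡ 19 (mod 43), so λ ≡ 29.
  x = λ² - 17 - 8 = 841 - 25 ≡ 42; y = λ·(17 - 42) - 29 ≡ 20. → (42, 20)

(42, 20)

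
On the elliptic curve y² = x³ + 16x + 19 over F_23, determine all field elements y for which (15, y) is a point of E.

0

x³ + 16x + 19 = 3634 ≡ 0 (mod 23).
Only y = 0 satisfies y² ≡ 0.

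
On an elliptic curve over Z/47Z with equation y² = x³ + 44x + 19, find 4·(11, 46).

Write Q = (11, 46).
Repeated addition: build up to 4Q.
2Q: tangent at (11, 46): λ = (3·11² + 44)/(2·46) ≡ 31/45. 45⁻¹ ≡ 23 (mod 47), so λ ≡ 31·23 ≡ 8.
  x = λ² - 11 - 11 = 64 - 22 ≡ 42; y = λ·(11 - 42) - 46 ≡ 35. → (42, 35)
3Q: (42, 35) + (11, 46). λ = (46 - 35)/(11 - 42) ≡ 11/16 mod 47. 16⁻¹ ≡ 3 (mod 47), so λ ≡ 33.
  x = λ² - 42 - 11 = 1089 - 53 ≡ 2; y = λ·(42 - 2) - 35 ≡ 16. → (2, 16)
4Q: (2, 16) + (11, 46). λ = (46 - 16)/(11 - 2) ≡ 30/9 mod 47. 9⁻¹ ≡ 21 (mod 47), so λ ≡ 19.
  x = λ² - 2 - 11 = 361 - 13 ≡ 19; y = λ·(2 - 19) - 16 ≡ 37. → (19, 37)

(19, 37)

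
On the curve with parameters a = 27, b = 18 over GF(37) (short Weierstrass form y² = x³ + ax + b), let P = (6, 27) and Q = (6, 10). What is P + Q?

O

The two points share x = 6 and their y-coordinates satisfy 27 + 10 ≡ 0 (mod 37), so they are inverses. Their sum is ∞.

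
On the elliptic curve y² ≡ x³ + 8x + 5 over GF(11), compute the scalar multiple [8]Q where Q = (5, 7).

(5, 4)

Repeated addition: build up to 8Q.
2Q: tangent at (5, 7): λ = (3·5² + 8)/(2·7) ≡ 6/3. 3⁻¹ ≡ 4 (mod 11), so λ ≡ 6·4 ≡ 2.
  x = λ² - 5 - 5 = 4 - 10 ≡ 5; y = λ·(5 - 5) - 7 ≡ 4. → (5, 4)
3Q: (5, 4) + (5, 7): same x and y₁ ≡ -y₂, so the sum is O.
4Q: O + (5, 7) = (5, 7) (identity).
5Q: tangent at (5, 7): λ = (3·5² + 8)/(2·7) ≡ 6/3. 3⁻¹ ≡ 4 (mod 11), so λ ≡ 6·4 ≡ 2.
  x = λ² - 5 - 5 = 4 - 10 ≡ 5; y = λ·(5 - 5) - 7 ≡ 4. → (5, 4)
6Q: (5, 4) + (5, 7): same x and y₁ ≡ -y₂, so the sum is O.
7Q: O + (5, 7) = (5, 7) (identity).
8Q: tangent at (5, 7): λ = (3·5² + 8)/(2·7) ≡ 6/3. 3⁻¹ ≡ 4 (mod 11), so λ ≡ 6·4 ≡ 2.
  x = λ² - 5 - 5 = 4 - 10 ≡ 5; y = λ·(5 - 5) - 7 ≡ 4. → (5, 4)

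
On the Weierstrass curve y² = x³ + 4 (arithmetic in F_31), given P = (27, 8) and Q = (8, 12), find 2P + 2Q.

O

First 2P:
Repeated addition: build up to 2P.
2P: tangent at (27, 8): λ = (3·27² + 0)/(2·8) ≡ 17/16. 16⁻¹ ≡ 2 (mod 31), so λ ≡ 17·2 ≡ 3.
  x = λ² - 27 - 27 = 9 - 54 ≡ 17; y = λ·(27 - 17) - 8 ≡ 22. → (17, 22)
2P = (17, 22).
Next 2Q:
Repeated addition: build up to 2Q.
2Q: tangent at (8, 12): λ = (3·8² + 0)/(2·12) ≡ 6/24. 24⁻¹ ≡ 22 (mod 31) since 24·22 = 528 ≡ 1, so λ ≡ 6·22 ≡ 8.
  x = λ² - 8 - 8 = 64 - 16 ≡ 17; y = λ·(8 - 17) - 12 ≡ 9. → (17, 9)
2Q = (17, 9).
Finally 2P + 2Q:
(17, 22) + (17, 9): same x and y₁ ≡ -y₂, so the sum is ∞.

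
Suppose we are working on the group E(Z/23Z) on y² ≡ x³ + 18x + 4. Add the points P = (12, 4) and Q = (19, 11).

(16, 15)

(12, 4) + (19, 11). λ = (11 - 4)/(19 - 12) ≡ 7/7 mod 23. 7⁻¹ ≡ 10 (mod 23), so λ ≡ 1.
  x = λ² - 12 - 19 = 1 - 31 ≡ 16; y = λ·(12 - 16) - 4 ≡ 15. → (16, 15)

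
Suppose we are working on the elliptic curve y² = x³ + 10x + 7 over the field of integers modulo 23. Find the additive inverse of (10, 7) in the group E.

-(10, 7) = (10, -7 mod 23) = (10, 16).

(10, 16)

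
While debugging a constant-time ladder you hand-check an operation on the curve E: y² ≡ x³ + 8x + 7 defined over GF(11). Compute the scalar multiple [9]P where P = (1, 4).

Repeated addition: build up to 9P.
2P: tangent at (1, 4): λ = (3·1² + 8)/(2·4) ≡ 0/8. 8⁻¹ ≡ 7 (mod 11) since 8·7 = 56 ≡ 1, so λ ≡ 0·7 ≡ 0.
  x = λ² - 1 - 1 = 0 - 2 ≡ 9; y = λ·(1 - 9) - 4 ≡ 7. → (9, 7)
3P: (9, 7) + (1, 4). λ = (4 - 7)/(1 - 9) ≡ 8/3 mod 11. 3⁻¹ ≡ 4 (mod 11), so λ ≡ 10.
  x = λ² - 9 - 1 = 100 - 10 ≡ 2; y = λ·(9 - 2) - 7 ≡ 8. → (2, 8)
4P: (2, 8) + (1, 4). λ = (4 - 8)/(1 - 2) ≡ 7/10 mod 11. 10⁻¹ ≡ 10 (mod 11) since 10·10 = 100 ≡ 1, so λ ≡ 4.
  x = λ² - 2 - 1 = 16 - 3 ≡ 2; y = λ·(2 - 2) - 8 ≡ 3. → (2, 3)
5P: (2, 3) + (1, 4). λ = (4 - 3)/(1 - 2) ≡ 1/10 mod 11. 10⁻¹ ≡ 10 (mod 11) since 10·10 = 100 ≡ 1, so λ ≡ 10.
  x = λ² - 2 - 1 = 100 - 3 ≡ 9; y = λ·(2 - 9) - 3 ≡ 4. → (9, 4)
6P: (9, 4) + (1, 4). λ = (4 - 4)/(1 - 9) ≡ 0/3 mod 11. 3⁻¹ ≡ 4 (mod 11) since 3·4 = 12 ≡ 1, so λ ≡ 0.
  x = λ² - 9 - 1 = 0 - 10 ≡ 1; y = λ·(9 - 1) - 4 ≡ 7. → (1, 7)
7P: (1, 7) + (1, 4): same x and y₁ ≡ -y₂, so the sum is O.
8P: O + (1, 4) = (1, 4) (identity).
9P: tangent at (1, 4): λ = (3·1² + 8)/(2·4) ≡ 0/8. 8⁻¹ ≡ 7 (mod 11), so λ ≡ 0·7 ≡ 0.
  x = λ² - 1 - 1 = 0 - 2 ≡ 9; y = λ·(1 - 9) - 4 ≡ 7. → (9, 7)

(9, 7)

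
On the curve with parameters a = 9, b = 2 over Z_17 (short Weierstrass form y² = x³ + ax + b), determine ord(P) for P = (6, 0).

2P: (6, 0) + (6, 0): same x and y₁ ≡ -y₂, so the sum is ∞.
2P = ∞, so the order is 2.

2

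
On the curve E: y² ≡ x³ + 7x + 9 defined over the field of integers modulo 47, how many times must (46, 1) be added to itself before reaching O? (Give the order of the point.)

4

2P: tangent at (46, 1): λ = (3·46² + 7)/(2·1) ≡ 10/2. 2⁻¹ ≡ 24 (mod 47), so λ ≡ 10·24 ≡ 5.
  x = λ² - 46 - 46 = 25 - 92 ≡ 27; y = λ·(46 - 27) - 1 ≡ 0. → (27, 0)
3P: (27, 0) + (46, 1). λ = (1 - 0)/(46 - 27) ≡ 1/19 mod 47. 19⁻¹ ≡ 5 (mod 47), so λ ≡ 5.
  x = λ² - 27 - 46 = 25 - 73 ≡ 46; y = λ·(27 - 46) - 0 ≡ 46. → (46, 46)
4P: (46, 46) + (46, 1): same x and y₁ ≡ -y₂, so the sum is O.
4P = O, so the order is 4.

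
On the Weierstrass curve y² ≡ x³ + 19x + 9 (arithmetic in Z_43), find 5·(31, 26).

(30, 4)

Write Q = (31, 26).
Double-and-add on 5 = (101)₂. Start with Q = (31, 26) for the leading 1-bit.
double: tangent at (31, 26): λ = (3·31² + 19)/(2·26) ≡ 21/9. 9⁻¹ ≡ 24 (mod 43) since 9·24 = 216 ≡ 1, so λ ≡ 21·24 ≡ 31.
  x = λ² - 31 - 31 = 961 - 62 ≡ 39; y = λ·(31 - 39) - 26 ≡ 27. → (39, 27)
double: tangent at (39, 27): λ = (3·39² + 19)/(2·27) ≡ 24/11. 11⁻¹ ≡ 4 (mod 43) since 11·4 = 44 ≡ 1, so λ ≡ 24·4 ≡ 10.
  x = λ² - 39 - 39 = 100 - 78 ≡ 22; y = λ·(39 - 22) - 27 ≡ 14. → (22, 14)
add Q: (22, 14) + (31, 26). λ = (26 - 14)/(31 - 22) ≡ 12/9 mod 43. 9⁻¹ ≡ 24 (mod 43), so λ ≡ 30.
  x = λ² - 22 - 31 = 900 - 53 ≡ 30; y = λ·(22 - 30) - 14 ≡ 4. → (30, 4)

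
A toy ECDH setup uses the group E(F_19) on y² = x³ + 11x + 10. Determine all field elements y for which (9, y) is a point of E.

none

x³ + 11x + 10 = 838 ≡ 2 (mod 19).
2 is a non-residue mod 19; no y exists.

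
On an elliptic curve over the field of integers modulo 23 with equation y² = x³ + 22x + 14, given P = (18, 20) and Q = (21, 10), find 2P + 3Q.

First 2P:
Repeated addition: build up to 2P.
2P: tangent at (18, 20): λ = (3·18² + 22)/(2·20) ≡ 5/17. 17⁻¹ ≡ 19 (mod 23), so λ ≡ 5·19 ≡ 3.
  x = λ² - 18 - 18 = 9 - 36 ≡ 19; y = λ·(18 - 19) - 20 ≡ 0. → (19, 0)
2P = (19, 0).
Next 3Q:
Repeated addition: build up to 3Q.
2Q: tangent at (21, 10): λ = (3·21² + 22)/(2·10) ≡ 11/20. 20⁻¹ ≡ 15 (mod 23), so λ ≡ 11·15 ≡ 4.
  x = λ² - 21 - 21 = 16 - 42 ≡ 20; y = λ·(21 - 20) - 10 ≡ 17. → (20, 17)
3Q: (20, 17) + (21, 10). λ = (10 - 17)/(21 - 20) ≡ 16/1 mod 23. 1⁻¹ ≡ 1 (mod 23) since 1·1 = 1 ≡ 1, so λ ≡ 16.
  x = λ² - 20 - 21 = 256 - 41 ≡ 8; y = λ·(20 - 8) - 17 ≡ 14. → (8, 14)
3Q = (8, 14).
Finally 2P + 3Q:
(19, 0) + (8, 14). λ = (14 - 0)/(8 - 19) ≡ 14/12 mod 23. 12⁻¹ ≡ 2 (mod 23), so λ ≡ 5.
  x = λ² - 19 - 8 = 25 - 27 ≡ 21; y = λ·(19 - 21) - 0 ≡ 13. → (21, 13)

(21, 13)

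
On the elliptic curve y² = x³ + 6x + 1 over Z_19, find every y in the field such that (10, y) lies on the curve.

x³ + 6x + 1 = 1061 ≡ 16 (mod 19).
Square roots of 16 mod 19: 4 and 15 (since 4² = 16 ≡ 16).

4, 15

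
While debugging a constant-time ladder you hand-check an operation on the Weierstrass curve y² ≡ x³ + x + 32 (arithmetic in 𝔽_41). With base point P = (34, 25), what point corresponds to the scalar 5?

(3, 29)

Repeated addition: build up to 5P.
2P: tangent at (34, 25): λ = (3·34² + 1)/(2·25) ≡ 25/9. 9⁻¹ ≡ 32 (mod 41), so λ ≡ 25·32 ≡ 21.
  x = λ² - 34 - 34 = 441 - 68 ≡ 4; y = λ·(34 - 4) - 25 ≡ 31. → (4, 31)
3P: (4, 31) + (34, 25). λ = (25 - 31)/(34 - 4) ≡ 35/30 mod 41. 30⁻¹ ≡ 26 (mod 41) since 30·26 = 780 ≡ 1, so λ ≡ 8.
  x = λ² - 4 - 34 = 64 - 38 ≡ 26; y = λ·(4 - 26) - 31 ≡ 39. → (26, 39)
4P: (26, 39) + (34, 25). λ = (25 - 39)/(34 - 26) ≡ 27/8 mod 41. 8⁻¹ ≡ 36 (mod 41), so λ ≡ 29.
  x = λ² - 26 - 34 = 841 - 60 ≡ 2; y = λ·(26 - 2) - 39 ≡ 1. → (2, 1)
5P: (2, 1) + (34, 25). λ = (25 - 1)/(34 - 2) ≡ 24/32 mod 41. 32⁻¹ ≡ 9 (mod 41), so λ ≡ 11.
  x = λ² - 2 - 34 = 121 - 36 ≡ 3; y = λ·(2 - 3) - 1 ≡ 29. → (3, 29)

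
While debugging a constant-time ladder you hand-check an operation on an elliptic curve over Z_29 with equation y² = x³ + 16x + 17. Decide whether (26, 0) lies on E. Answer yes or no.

yes

y² = 0² ≡ 0; x³ + 16x + 17 = 18009 ≡ 0 (mod 29). 0 = 0.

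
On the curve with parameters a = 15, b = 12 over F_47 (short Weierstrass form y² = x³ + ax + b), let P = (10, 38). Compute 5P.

(25, 19)

Repeated addition: build up to 5P.
2P: tangent at (10, 38): λ = (3·10² + 15)/(2·38) ≡ 33/29. 29⁻¹ ≡ 13 (mod 47), so λ ≡ 33·13 ≡ 6.
  x = λ² - 10 - 10 = 36 - 20 ≡ 16; y = λ·(10 - 16) - 38 ≡ 20. → (16, 20)
3P: (16, 20) + (10, 38). λ = (38 - 20)/(10 - 16) ≡ 18/41 mod 47. 41⁻¹ ≡ 39 (mod 47), so λ ≡ 44.
  x = λ² - 16 - 10 = 1936 - 26 ≡ 30; y = λ·(16 - 30) - 20 ≡ 22. → (30, 22)
4P: (30, 22) + (10, 38). λ = (38 - 22)/(10 - 30) ≡ 16/27 mod 47. 27⁻¹ ≡ 7 (mod 47), so λ ≡ 18.
  x = λ² - 30 - 10 = 324 - 40 ≡ 2; y = λ·(30 - 2) - 22 ≡ 12. → (2, 12)
5P: (2, 12) + (10, 38). λ = (38 - 12)/(10 - 2) ≡ 26/8 mod 47. 8⁻¹ ≡ 6 (mod 47), so λ ≡ 15.
  x = λ² - 2 - 10 = 225 - 12 ≡ 25; y = λ·(2 - 25) - 12 ≡ 19. → (25, 19)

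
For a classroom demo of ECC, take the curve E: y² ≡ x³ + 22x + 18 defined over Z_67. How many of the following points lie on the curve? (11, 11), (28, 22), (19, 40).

1

(11, 11): 11² ≡ 54, rhs ≡ 50 → off.
(28, 22): 22² ≡ 15, rhs ≡ 7 → off.
(19, 40): 40² ≡ 59, rhs ≡ 59 → on.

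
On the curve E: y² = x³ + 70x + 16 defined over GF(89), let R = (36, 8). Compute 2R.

tangent at (36, 8): λ = (3·36² + 70)/(2·8) ≡ 42/16. 16⁻¹ ≡ 39 (mod 89), so λ ≡ 42·39 ≡ 36.
  x = λ² - 36 - 36 = 1296 - 72 ≡ 67; y = λ·(36 - 67) - 8 ≡ 33. → (67, 33)

(67, 33)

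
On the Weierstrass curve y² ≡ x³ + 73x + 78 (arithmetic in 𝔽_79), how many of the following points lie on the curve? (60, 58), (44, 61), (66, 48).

(60, 58): 58² ≡ 46, rhs ≡ 48 → off.
(44, 61): 61² ≡ 8, rhs ≡ 73 → off.
(66, 48): 48² ≡ 13, rhs ≡ 13 → on.

1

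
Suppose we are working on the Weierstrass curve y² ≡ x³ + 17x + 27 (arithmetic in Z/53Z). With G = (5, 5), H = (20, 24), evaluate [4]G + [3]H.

(20, 29)

First 4G:
Repeated addition: build up to 4G.
2G: tangent at (5, 5): λ = (3·5² + 17)/(2·5) ≡ 39/10. 10⁻¹ ≡ 16 (mod 53) since 10·16 = 160 ≡ 1, so λ ≡ 39·16 ≡ 41.
  x = λ² - 5 - 5 = 1681 - 10 ≡ 28; y = λ·(5 - 28) - 5 ≡ 6. → (28, 6)
3G: (28, 6) + (5, 5). λ = (5 - 6)/(5 - 28) ≡ 52/30 mod 53. 30⁻¹ ≡ 23 (mod 53) since 30·23 = 690 ≡ 1, so λ ≡ 30.
  x = λ² - 28 - 5 = 900 - 33 ≡ 19; y = λ·(28 - 19) - 6 ≡ 52. → (19, 52)
4G: (19, 52) + (5, 5). λ = (5 - 52)/(5 - 19) ≡ 6/39 mod 53. 39⁻¹ ≡ 34 (mod 53), so λ ≡ 45.
  x = λ² - 19 - 5 = 2025 - 24 ≡ 40; y = λ·(19 - 40) - 52 ≡ 10. → (40, 10)
4G = (40, 10).
Next 3H:
Repeated addition: build up to 3H.
2H: tangent at (20, 24): λ = (3·20² + 17)/(2·24) ≡ 51/48. 48⁻¹ ≡ 21 (mod 53), so λ ≡ 51·21 ≡ 11.
  x = λ² - 20 - 20 = 121 - 40 ≡ 28; y = λ·(20 - 28) - 24 ≡ 47. → (28, 47)
3H: (28, 47) + (20, 24). λ = (24 - 47)/(20 - 28) ≡ 30/45 mod 53. 45⁻¹ ≡ 33 (mod 53), so λ ≡ 36.
  x = λ² - 28 - 20 = 1296 - 48 ≡ 29; y = λ·(28 - 29) - 47 ≡ 23. → (29, 23)
3H = (29, 23).
Finally 4G + 3H:
(40, 10) + (29, 23). λ = (23 - 10)/(29 - 40) ≡ 13/42 mod 53. 42⁻¹ ≡ 24 (mod 53) since 42·24 = 1008 ≡ 1, so λ ≡ 47.
  x = λ² - 40 - 29 = 2209 - 69 ≡ 20; y = λ·(40 - 20) - 10 ≡ 29. → (20, 29)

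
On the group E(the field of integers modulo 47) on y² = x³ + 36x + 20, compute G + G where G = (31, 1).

tangent at (31, 1): λ = (3·31² + 36)/(2·1) ≡ 5/2. 2⁻¹ ≡ 24 (mod 47), so λ ≡ 5·24 ≡ 26.
  x = λ² - 31 - 31 = 676 - 62 ≡ 3; y = λ·(31 - 3) - 1 ≡ 22. → (3, 22)

(3, 22)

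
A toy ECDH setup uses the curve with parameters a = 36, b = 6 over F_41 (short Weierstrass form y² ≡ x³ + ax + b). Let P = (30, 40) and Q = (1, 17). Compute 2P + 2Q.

(17, 23)

First 2P:
Repeated addition: build up to 2P.
2P: tangent at (30, 40): λ = (3·30² + 36)/(2·40) ≡ 30/39. 39⁻¹ ≡ 20 (mod 41), so λ ≡ 30·20 ≡ 26.
  x = λ² - 30 - 30 = 676 - 60 ≡ 1; y = λ·(30 - 1) - 40 ≡ 17. → (1, 17)
2P = (1, 17).
Next 2Q:
Repeated addition: build up to 2Q.
2Q: tangent at (1, 17): λ = (3·1² + 36)/(2·17) ≡ 39/34. 34⁻¹ ≡ 35 (mod 41) since 34·35 = 1190 ≡ 1, so λ ≡ 39·35 ≡ 12.
  x = λ² - 1 - 1 = 144 - 2 ≡ 19; y = λ·(1 - 19) - 17 ≡ 13. → (19, 13)
2Q = (19, 13).
Finally 2P + 2Q:
(1, 17) + (19, 13). λ = (13 - 17)/(19 - 1) ≡ 37/18 mod 41. 18⁻¹ ≡ 16 (mod 41) since 18·16 = 288 ≡ 1, so λ ≡ 18.
  x = λ² - 1 - 19 = 324 - 20 ≡ 17; y = λ·(1 - 17) - 17 ≡ 23. → (17, 23)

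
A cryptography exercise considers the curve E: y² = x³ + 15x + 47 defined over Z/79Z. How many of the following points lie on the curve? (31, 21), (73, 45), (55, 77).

(31, 21): 21² ≡ 46, rhs ≡ 46 → on.
(73, 45): 45² ≡ 50, rhs ≡ 57 → off.
(55, 77): 77² ≡ 4, rhs ≡ 4 → on.

2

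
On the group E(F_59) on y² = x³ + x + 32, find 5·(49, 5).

Write G = (49, 5).
Repeated addition: build up to 5G.
2G: tangent at (49, 5): λ = (3·49² + 1)/(2·5) ≡ 6/10. 10⁻¹ ≡ 6 (mod 59), so λ ≡ 6·6 ≡ 36.
  x = λ² - 49 - 49 = 1296 - 98 ≡ 18; y = λ·(49 - 18) - 5 ≡ 49. → (18, 49)
3G: (18, 49) + (49, 5). λ = (5 - 49)/(49 - 18) ≡ 15/31 mod 59. 31⁻¹ ≡ 40 (mod 59) since 31·40 = 1240 ≡ 1, so λ ≡ 10.
  x = λ² - 18 - 49 = 100 - 67 ≡ 33; y = λ·(18 - 33) - 49 ≡ 37. → (33, 37)
4G: (33, 37) + (49, 5). λ = (5 - 37)/(49 - 33) ≡ 27/16 mod 59. 16⁻¹ ≡ 48 (mod 59), so λ ≡ 57.
  x = λ² - 33 - 49 = 3249 - 82 ≡ 40; y = λ·(33 - 40) - 37 ≡ 36. → (40, 36)
5G: (40, 36) + (49, 5). λ = (5 - 36)/(49 - 40) ≡ 28/9 mod 59. 9⁻¹ ≡ 46 (mod 59), so λ ≡ 49.
  x = λ² - 40 - 49 = 2401 - 89 ≡ 11; y = λ·(40 - 11) - 36 ≡ 28. → (11, 28)

(11, 28)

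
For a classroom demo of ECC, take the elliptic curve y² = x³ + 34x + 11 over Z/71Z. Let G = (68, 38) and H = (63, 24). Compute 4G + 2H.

(69, 52)

First 4G:
Repeated addition: build up to 4G.
2G: tangent at (68, 38): λ = (3·68² + 34)/(2·38) ≡ 61/5. 5⁻¹ ≡ 57 (mod 71), so λ ≡ 61·57 ≡ 69.
  x = λ² - 68 - 68 = 4761 - 136 ≡ 10; y = λ·(68 - 10) - 38 ≡ 59. → (10, 59)
3G: (10, 59) + (68, 38). λ = (38 - 59)/(68 - 10) ≡ 50/58 mod 71. 58⁻¹ ≡ 60 (mod 71) since 58·60 = 3480 ≡ 1, so λ ≡ 18.
  x = λ² - 10 - 68 = 324 - 78 ≡ 33; y = λ·(10 - 33) - 59 ≡ 24. → (33, 24)
4G: (33, 24) + (68, 38). λ = (38 - 24)/(68 - 33) ≡ 14/35 mod 71. 35⁻¹ ≡ 69 (mod 71) since 35·69 = 2415 ≡ 1, so λ ≡ 43.
  x = λ² - 33 - 68 = 1849 - 101 ≡ 44; y = λ·(33 - 44) - 24 ≡ 0. → (44, 0)
4G = (44, 0).
Next 2H:
Repeated addition: build up to 2H.
2H: tangent at (63, 24): λ = (3·63² + 34)/(2·24) ≡ 13/48. 48⁻¹ ≡ 37 (mod 71) since 48·37 = 1776 ≡ 1, so λ ≡ 13·37 ≡ 55.
  x = λ² - 63 - 63 = 3025 - 126 ≡ 59; y = λ·(63 - 59) - 24 ≡ 54. → (59, 54)
2H = (59, 54).
Finally 4G + 2H:
(44, 0) + (59, 54). λ = (54 - 0)/(59 - 44) ≡ 54/15 mod 71. 15⁻¹ ≡ 19 (mod 71), so λ ≡ 32.
  x = λ² - 44 - 59 = 1024 - 103 ≡ 69; y = λ·(44 - 69) - 0 ≡ 52. → (69, 52)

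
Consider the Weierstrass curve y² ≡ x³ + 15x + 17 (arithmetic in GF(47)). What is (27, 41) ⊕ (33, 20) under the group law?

(27, 41) + (33, 20). λ = (20 - 41)/(33 - 27) ≡ 26/6 mod 47. 6⁻¹ ≡ 8 (mod 47), so λ ≡ 20.
  x = λ² - 27 - 33 = 400 - 60 ≡ 11; y = λ·(27 - 11) - 41 ≡ 44. → (11, 44)

(11, 44)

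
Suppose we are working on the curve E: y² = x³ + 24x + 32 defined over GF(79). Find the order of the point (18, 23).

4

2P: tangent at (18, 23): λ = (3·18² + 24)/(2·23) ≡ 48/46. 46⁻¹ ≡ 67 (mod 79), so λ ≡ 48·67 ≡ 56.
  x = λ² - 18 - 18 = 3136 - 36 ≡ 19; y = λ·(18 - 19) - 23 ≡ 0. → (19, 0)
3P: (19, 0) + (18, 23). λ = (23 - 0)/(18 - 19) ≡ 23/78 mod 79. 78⁻¹ ≡ 78 (mod 79), so λ ≡ 56.
  x = λ² - 19 - 18 = 3136 - 37 ≡ 18; y = λ·(19 - 18) - 0 ≡ 56. → (18, 56)
4P: (18, 56) + (18, 23): same x and y₁ ≡ -y₂, so the sum is O.
4P = O, so the order is 4.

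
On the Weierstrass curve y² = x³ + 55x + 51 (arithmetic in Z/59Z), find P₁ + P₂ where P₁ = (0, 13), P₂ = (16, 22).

(0, 13) + (16, 22). λ = (22 - 13)/(16 - 0) ≡ 9/16 mod 59. 16⁻¹ ≡ 48 (mod 59), so λ ≡ 19.
  x = λ² - 0 - 16 = 361 - 16 ≡ 50; y = λ·(0 - 50) - 13 ≡ 40. → (50, 40)

(50, 40)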